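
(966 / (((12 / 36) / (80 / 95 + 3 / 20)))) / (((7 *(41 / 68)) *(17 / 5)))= 156078 / 779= 200.36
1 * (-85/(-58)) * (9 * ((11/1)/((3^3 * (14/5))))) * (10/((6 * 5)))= 4675/7308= 0.64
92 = 92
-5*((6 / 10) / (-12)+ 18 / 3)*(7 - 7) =0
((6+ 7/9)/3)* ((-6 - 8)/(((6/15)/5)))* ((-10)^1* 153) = 1814750/3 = 604916.67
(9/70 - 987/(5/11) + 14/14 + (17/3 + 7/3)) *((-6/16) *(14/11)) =454077/440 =1031.99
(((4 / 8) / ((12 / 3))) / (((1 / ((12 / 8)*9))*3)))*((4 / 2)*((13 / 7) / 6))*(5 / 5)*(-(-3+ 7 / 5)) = 39 / 70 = 0.56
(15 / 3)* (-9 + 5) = -20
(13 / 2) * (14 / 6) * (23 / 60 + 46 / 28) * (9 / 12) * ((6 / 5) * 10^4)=276575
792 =792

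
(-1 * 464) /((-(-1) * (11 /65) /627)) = -1719120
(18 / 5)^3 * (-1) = -5832 / 125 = -46.66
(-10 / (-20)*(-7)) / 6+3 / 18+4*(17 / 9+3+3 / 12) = 725 / 36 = 20.14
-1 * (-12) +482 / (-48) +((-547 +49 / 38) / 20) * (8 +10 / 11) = -6047563 / 25080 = -241.13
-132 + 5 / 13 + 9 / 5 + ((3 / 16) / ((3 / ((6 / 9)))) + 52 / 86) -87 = -14500621 / 67080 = -216.17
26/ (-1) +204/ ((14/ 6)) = 430/ 7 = 61.43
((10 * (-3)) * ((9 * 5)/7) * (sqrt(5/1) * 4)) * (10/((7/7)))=-54000 * sqrt(5)/7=-17249.67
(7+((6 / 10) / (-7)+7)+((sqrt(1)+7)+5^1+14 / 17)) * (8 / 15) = 132032 / 8925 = 14.79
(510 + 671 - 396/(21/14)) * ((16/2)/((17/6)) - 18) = -13916.82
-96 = -96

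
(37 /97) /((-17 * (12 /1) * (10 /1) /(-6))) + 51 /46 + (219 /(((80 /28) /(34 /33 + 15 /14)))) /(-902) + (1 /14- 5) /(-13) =1794867444653 /1369774566160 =1.31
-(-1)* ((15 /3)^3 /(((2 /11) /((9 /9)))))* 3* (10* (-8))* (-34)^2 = -190740000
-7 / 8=-0.88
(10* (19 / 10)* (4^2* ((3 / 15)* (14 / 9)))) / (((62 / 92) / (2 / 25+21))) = 3328192 / 1125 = 2958.39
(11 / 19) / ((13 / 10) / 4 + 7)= 0.08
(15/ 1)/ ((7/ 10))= 150/ 7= 21.43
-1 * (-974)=974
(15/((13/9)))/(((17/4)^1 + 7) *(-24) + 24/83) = -3735/97006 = -0.04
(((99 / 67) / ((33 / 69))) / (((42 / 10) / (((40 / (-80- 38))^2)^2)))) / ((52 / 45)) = 621000000 / 73879550017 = 0.01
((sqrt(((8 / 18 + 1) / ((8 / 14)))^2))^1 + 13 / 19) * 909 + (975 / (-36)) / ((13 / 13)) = 164879 / 57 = 2892.61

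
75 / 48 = 25 / 16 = 1.56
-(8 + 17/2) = -33/2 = -16.50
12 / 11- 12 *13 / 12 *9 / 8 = -1191 / 88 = -13.53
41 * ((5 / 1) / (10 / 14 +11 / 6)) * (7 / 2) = 30135 / 107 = 281.64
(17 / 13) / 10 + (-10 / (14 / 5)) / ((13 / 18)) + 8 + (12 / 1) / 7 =49 / 10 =4.90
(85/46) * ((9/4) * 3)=2295/184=12.47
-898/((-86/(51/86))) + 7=48785/3698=13.19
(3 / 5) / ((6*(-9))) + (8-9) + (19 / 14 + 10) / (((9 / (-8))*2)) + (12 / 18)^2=-393 / 70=-5.61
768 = 768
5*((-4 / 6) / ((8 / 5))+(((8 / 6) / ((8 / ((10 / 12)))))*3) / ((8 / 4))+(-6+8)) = 215 / 24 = 8.96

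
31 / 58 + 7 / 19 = 995 / 1102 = 0.90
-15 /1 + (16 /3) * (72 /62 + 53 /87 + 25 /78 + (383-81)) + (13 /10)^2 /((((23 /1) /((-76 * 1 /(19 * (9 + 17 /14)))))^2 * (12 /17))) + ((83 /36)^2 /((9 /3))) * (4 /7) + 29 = 208282348496132087 /127247248428300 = 1636.83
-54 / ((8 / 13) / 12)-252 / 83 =-87651 / 83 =-1056.04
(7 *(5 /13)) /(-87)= -0.03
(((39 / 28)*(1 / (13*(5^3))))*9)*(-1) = -27 / 3500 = -0.01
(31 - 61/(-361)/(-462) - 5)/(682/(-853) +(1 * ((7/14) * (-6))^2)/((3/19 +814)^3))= -13691535777972065144567/421036998909707424090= -32.52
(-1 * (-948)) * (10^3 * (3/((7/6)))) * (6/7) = 2089469.39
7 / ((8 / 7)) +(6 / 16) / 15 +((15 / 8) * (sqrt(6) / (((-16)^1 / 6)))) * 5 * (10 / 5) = 123 / 20-225 * sqrt(6) / 32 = -11.07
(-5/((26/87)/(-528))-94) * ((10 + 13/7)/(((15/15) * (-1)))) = -9430294/91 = -103629.60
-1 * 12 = -12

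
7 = 7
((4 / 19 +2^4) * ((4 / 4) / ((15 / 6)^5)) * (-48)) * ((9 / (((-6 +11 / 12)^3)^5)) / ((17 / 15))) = 196799679612303722938368 / 121627019628011281517500265639375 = 0.00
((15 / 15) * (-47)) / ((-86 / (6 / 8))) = 141 / 344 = 0.41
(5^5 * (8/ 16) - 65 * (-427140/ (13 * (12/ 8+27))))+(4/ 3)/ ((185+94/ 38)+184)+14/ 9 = 92330314735/ 1206918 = 76500.90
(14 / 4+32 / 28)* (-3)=-195 / 14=-13.93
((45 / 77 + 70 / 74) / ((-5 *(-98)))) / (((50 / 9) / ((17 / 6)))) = 5559 / 3490025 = 0.00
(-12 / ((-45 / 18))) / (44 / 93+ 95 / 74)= 165168 / 60455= 2.73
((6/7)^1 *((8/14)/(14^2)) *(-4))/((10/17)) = -204/12005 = -0.02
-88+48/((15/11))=-264/5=-52.80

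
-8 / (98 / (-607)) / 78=1214 / 1911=0.64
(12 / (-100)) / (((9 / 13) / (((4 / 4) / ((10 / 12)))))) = -26 / 125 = -0.21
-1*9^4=-6561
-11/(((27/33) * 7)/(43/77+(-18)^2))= -274901/441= -623.36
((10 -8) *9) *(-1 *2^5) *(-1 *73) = 42048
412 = 412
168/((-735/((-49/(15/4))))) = 2.99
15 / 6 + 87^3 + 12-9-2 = 1317013 / 2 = 658506.50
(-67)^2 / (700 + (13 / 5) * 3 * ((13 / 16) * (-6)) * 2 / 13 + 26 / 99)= 8888220 / 1374937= 6.46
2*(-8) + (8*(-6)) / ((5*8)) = -86 / 5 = -17.20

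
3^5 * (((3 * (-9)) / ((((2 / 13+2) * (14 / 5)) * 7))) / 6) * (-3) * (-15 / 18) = -710775 / 10976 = -64.76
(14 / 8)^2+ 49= 833 / 16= 52.06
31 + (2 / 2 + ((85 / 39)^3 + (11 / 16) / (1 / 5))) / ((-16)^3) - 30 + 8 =34973732207 / 3887529984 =9.00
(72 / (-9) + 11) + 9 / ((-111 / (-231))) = 21.73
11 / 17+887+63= 16161 / 17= 950.65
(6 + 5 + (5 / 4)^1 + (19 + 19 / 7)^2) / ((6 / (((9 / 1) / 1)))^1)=284451 / 392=725.64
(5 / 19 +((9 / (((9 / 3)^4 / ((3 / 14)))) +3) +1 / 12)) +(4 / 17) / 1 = 32609 / 9044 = 3.61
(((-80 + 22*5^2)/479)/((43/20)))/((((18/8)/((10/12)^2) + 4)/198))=46530000/3728057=12.48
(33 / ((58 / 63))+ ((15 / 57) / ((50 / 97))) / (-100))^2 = 389971141849969 / 303601000000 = 1284.49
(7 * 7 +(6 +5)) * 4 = 240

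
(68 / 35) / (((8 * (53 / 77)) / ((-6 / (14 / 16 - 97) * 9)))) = 0.20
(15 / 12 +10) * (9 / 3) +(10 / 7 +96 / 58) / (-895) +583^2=247035456831 / 726740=339922.75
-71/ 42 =-1.69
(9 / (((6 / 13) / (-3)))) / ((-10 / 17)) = 1989 / 20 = 99.45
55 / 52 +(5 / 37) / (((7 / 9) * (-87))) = 412325 / 390572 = 1.06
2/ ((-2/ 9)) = -9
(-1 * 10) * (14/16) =-35/4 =-8.75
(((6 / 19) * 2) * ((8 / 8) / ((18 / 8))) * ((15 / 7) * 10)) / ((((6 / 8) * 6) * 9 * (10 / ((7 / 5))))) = 32 / 1539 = 0.02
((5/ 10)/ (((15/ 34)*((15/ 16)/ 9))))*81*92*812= 1645878528/ 25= 65835141.12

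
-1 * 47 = -47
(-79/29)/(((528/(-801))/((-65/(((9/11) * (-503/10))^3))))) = 6912351875/1793652149538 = 0.00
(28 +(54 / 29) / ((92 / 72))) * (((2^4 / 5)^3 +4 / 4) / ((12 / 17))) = 117490128 / 83375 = 1409.18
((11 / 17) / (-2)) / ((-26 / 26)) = 11 / 34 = 0.32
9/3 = 3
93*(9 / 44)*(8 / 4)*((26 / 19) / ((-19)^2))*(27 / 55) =293787 / 4149695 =0.07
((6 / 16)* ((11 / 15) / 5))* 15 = 0.82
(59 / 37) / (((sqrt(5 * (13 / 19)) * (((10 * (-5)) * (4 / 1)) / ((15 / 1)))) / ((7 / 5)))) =-1239 * sqrt(1235) / 481000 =-0.09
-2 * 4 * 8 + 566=502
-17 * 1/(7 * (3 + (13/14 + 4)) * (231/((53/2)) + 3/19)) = -34238/992007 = -0.03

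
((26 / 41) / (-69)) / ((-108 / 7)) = 91 / 152766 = 0.00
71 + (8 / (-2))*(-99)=467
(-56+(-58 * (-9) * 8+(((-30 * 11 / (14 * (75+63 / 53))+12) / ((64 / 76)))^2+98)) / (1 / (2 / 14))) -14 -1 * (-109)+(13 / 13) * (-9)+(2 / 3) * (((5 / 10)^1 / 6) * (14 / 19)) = 18175689161288683 / 27203220108288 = 668.14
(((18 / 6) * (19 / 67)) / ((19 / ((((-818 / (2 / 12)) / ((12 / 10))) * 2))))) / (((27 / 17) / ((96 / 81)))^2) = -2420756480 / 11868849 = -203.96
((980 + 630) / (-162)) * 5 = -4025 / 81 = -49.69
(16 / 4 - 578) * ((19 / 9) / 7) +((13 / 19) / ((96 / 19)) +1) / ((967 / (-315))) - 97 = -75327869 / 278496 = -270.48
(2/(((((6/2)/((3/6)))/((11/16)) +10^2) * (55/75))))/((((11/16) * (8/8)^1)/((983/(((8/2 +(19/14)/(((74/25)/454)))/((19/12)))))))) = 96746860/361451233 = 0.27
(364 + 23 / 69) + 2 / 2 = 365.33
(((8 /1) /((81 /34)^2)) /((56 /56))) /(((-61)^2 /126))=129472 /2712609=0.05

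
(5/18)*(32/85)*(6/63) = 32/3213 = 0.01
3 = 3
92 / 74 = 46 / 37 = 1.24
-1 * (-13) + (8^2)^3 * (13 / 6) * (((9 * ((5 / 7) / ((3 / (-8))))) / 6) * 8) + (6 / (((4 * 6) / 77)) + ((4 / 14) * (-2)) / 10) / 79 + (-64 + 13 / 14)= -430756674109 / 33180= -12982419.35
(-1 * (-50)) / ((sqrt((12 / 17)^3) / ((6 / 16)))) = 425 * sqrt(51) / 96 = 31.62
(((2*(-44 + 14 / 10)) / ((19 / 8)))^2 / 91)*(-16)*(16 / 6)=-495550464 / 821275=-603.39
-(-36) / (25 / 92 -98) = -368 / 999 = -0.37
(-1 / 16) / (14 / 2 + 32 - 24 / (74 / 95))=-37 / 4848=-0.01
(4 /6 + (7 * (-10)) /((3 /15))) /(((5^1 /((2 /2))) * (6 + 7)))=-1048 /195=-5.37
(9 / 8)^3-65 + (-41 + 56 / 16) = -51751 / 512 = -101.08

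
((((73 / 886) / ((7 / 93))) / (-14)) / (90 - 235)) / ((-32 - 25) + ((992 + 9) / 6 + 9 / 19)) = 386973 / 79160002250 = 0.00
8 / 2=4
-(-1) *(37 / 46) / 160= 37 / 7360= 0.01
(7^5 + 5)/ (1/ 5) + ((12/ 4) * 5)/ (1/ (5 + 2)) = 84165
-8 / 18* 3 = -4 / 3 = -1.33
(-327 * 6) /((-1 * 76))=981 /38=25.82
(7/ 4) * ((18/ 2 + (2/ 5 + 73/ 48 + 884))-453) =742427/ 960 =773.36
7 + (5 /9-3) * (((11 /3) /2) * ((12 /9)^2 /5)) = 6569 /1215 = 5.41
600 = 600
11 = 11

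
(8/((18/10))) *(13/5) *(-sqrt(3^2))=-104/3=-34.67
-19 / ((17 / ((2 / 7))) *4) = -19 / 238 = -0.08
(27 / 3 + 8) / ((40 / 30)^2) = 153 / 16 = 9.56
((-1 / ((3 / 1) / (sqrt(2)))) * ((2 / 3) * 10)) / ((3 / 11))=-220 * sqrt(2) / 27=-11.52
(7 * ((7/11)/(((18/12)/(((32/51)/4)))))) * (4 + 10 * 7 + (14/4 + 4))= 63896/1683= 37.97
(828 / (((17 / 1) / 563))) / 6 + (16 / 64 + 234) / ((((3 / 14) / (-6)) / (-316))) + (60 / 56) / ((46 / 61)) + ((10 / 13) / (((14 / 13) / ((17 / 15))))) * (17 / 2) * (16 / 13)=886916539085 / 426972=2077224.12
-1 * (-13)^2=-169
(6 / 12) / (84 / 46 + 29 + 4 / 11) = 253 / 15782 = 0.02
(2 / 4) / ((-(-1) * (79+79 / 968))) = 484 / 76551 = 0.01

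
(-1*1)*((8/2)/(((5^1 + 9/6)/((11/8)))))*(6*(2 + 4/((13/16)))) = -5940/169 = -35.15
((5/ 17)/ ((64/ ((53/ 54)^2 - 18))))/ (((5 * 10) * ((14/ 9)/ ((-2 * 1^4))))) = 7097/ 3525120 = 0.00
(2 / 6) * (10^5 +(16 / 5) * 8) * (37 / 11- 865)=-4740213184 / 165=-28728564.75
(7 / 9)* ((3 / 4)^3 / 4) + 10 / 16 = 181 / 256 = 0.71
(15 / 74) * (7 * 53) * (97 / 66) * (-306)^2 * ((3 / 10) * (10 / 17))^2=322291.44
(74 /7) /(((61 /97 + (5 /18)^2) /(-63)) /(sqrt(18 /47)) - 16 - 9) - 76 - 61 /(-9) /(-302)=-9163621153111585053277 /119871609015265489134 + 1393317072216*sqrt(94) /44102873074049113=-76.44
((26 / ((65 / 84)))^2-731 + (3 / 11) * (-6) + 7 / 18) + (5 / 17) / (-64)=1068255113 / 2692800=396.71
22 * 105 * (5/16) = 721.88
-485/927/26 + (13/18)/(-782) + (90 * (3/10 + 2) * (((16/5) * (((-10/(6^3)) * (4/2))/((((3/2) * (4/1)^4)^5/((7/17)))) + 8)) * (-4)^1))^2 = 61255017053136129257982830124172617390533/136333021814603008752665965363200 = 449304330.22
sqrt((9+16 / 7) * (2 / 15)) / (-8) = -sqrt(16590) / 840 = -0.15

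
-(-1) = 1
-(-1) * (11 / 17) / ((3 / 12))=44 / 17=2.59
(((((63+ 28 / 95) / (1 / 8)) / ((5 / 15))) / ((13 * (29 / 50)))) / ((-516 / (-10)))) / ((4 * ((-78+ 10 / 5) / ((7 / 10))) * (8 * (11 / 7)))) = -1473185 / 2059964192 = -0.00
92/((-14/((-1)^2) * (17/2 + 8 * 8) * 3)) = -92/3045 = -0.03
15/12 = 5/4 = 1.25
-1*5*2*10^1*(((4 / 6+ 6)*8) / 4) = -4000 / 3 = -1333.33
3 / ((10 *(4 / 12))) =9 / 10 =0.90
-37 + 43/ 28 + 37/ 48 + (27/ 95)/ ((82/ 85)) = -9003691/ 261744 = -34.40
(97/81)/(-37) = -97/2997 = -0.03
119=119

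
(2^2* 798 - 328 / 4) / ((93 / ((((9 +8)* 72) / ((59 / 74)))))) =51337.96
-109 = -109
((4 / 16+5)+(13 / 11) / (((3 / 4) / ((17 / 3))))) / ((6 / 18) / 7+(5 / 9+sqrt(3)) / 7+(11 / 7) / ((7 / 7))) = 4205635 / 493064 - 353745*sqrt(3) / 493064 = 7.29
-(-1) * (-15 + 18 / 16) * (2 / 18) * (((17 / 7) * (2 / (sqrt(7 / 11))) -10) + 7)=37 / 8 -629 * sqrt(77) / 588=-4.76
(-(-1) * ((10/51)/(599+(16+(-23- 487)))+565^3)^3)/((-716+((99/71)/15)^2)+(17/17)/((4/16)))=-908366582964178650766480404679229536325/110230008632135721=-8240646936676003488490.66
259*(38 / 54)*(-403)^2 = 799214689 / 27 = 29600544.04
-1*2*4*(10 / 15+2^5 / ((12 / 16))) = -1040 / 3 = -346.67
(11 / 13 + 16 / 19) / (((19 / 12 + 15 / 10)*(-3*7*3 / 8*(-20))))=1112 / 319865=0.00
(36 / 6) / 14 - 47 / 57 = -158 / 399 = -0.40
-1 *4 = -4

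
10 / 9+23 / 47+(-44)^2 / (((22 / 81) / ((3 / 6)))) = 1508249 / 423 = 3565.60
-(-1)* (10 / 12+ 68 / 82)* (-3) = -409 / 82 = -4.99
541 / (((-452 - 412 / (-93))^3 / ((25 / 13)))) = -10878928425 / 937507586842112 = -0.00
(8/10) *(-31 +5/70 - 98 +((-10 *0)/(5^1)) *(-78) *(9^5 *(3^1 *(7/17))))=-103.14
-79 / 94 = -0.84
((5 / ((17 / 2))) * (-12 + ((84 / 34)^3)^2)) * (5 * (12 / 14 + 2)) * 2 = 10398761832000 / 2872370711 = 3620.27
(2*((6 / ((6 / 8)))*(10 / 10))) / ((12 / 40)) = 160 / 3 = 53.33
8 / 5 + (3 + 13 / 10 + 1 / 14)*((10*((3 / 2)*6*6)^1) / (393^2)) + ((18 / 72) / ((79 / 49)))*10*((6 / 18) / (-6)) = 1.53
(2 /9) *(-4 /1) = -0.89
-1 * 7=-7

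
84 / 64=21 / 16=1.31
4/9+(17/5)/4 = 233/180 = 1.29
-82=-82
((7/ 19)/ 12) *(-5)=-35/ 228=-0.15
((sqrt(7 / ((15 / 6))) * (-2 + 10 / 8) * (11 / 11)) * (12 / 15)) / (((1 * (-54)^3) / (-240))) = -2 * sqrt(70) / 10935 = -0.00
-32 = -32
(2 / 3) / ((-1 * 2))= -1 / 3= -0.33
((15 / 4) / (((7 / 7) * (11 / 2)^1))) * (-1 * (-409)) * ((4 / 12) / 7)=2045 / 154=13.28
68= 68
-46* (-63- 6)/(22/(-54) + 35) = 42849/467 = 91.75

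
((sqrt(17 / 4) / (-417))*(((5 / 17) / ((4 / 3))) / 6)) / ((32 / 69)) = -115*sqrt(17) / 1209856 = -0.00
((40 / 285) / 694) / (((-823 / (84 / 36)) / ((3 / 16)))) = -7 / 65112468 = -0.00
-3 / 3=-1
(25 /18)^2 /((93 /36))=625 /837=0.75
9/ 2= 4.50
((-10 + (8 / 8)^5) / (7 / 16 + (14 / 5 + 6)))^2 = 518400 / 546121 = 0.95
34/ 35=0.97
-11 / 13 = -0.85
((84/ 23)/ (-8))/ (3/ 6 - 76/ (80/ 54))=105/ 11684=0.01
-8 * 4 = -32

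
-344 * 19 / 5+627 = -680.20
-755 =-755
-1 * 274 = -274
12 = 12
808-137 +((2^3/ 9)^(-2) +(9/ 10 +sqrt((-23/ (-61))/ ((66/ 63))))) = sqrt(648186)/ 1342 +215413/ 320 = 673.77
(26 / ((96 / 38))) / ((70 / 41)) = 10127 / 1680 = 6.03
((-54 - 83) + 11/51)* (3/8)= -872/17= -51.29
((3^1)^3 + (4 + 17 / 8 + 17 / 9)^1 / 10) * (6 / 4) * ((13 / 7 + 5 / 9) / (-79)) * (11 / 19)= -220187 / 298620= -0.74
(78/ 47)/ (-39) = -0.04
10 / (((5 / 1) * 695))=0.00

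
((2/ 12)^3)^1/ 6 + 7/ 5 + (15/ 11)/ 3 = 132247/ 71280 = 1.86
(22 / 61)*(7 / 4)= 77 / 122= 0.63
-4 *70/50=-28/5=-5.60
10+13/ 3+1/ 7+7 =451/ 21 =21.48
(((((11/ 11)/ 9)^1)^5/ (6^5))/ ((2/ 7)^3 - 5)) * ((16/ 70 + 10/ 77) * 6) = -1127/ 1197464118840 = -0.00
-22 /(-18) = 11 /9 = 1.22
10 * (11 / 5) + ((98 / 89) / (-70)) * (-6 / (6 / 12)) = 9874 / 445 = 22.19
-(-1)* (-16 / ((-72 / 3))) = 2 / 3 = 0.67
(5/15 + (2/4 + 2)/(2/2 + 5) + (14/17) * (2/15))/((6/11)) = 9647/6120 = 1.58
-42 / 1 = -42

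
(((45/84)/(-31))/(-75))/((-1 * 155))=-1/672700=-0.00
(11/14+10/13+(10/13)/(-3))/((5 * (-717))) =-709/1957410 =-0.00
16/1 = 16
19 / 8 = 2.38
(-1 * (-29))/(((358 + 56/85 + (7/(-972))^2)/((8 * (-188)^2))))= 658499029125120/28802689189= 22862.41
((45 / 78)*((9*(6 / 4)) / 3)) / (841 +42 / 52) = 135 / 43774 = 0.00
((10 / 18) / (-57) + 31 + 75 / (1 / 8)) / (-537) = -323698 / 275481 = -1.18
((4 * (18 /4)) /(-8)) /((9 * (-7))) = 1 /28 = 0.04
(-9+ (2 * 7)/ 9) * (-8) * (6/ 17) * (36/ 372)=1072/ 527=2.03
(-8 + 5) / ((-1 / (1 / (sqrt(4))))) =3 / 2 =1.50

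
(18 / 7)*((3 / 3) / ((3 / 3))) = 18 / 7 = 2.57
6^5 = 7776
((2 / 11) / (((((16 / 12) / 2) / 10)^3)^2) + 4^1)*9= 18639240.55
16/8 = 2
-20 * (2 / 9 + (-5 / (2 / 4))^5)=17999960 / 9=1999995.56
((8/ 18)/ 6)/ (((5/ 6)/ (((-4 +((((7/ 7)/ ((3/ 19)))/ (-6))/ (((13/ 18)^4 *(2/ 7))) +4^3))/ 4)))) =441944/ 428415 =1.03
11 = 11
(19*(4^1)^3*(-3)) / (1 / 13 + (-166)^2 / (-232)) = 916864 / 29833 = 30.73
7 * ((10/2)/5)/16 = 7/16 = 0.44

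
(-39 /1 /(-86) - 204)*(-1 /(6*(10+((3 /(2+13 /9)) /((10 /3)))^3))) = 43457621250 /12832981963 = 3.39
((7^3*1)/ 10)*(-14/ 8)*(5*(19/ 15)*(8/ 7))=-6517/ 15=-434.47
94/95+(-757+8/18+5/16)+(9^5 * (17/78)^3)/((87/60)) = -290804569397/871593840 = -333.65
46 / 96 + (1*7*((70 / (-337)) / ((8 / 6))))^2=1.67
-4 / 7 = -0.57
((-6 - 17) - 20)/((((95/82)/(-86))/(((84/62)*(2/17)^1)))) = 25471824/50065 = 508.78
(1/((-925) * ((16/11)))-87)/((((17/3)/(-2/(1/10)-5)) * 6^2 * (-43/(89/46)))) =-114597379/238879104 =-0.48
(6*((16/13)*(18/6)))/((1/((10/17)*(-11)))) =-31680/221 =-143.35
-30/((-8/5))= 75/4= 18.75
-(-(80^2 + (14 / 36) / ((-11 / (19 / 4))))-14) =5079755 / 792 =6413.83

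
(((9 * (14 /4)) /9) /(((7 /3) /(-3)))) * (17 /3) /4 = -51 /8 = -6.38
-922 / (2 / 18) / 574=-4149 / 287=-14.46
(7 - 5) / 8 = 1 / 4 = 0.25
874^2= 763876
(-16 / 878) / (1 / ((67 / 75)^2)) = -35912 / 2469375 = -0.01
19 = 19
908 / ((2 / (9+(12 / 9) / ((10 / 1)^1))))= 62198 / 15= 4146.53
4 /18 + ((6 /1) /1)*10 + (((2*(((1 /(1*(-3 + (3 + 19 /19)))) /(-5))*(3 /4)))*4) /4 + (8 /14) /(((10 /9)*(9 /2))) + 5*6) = 56723 /630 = 90.04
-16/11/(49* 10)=-8/2695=-0.00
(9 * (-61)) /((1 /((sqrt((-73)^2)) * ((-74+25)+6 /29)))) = 56708955 /29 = 1955481.21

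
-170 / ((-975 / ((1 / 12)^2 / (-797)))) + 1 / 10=1118971 / 11189880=0.10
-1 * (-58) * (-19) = -1102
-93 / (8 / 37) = -3441 / 8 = -430.12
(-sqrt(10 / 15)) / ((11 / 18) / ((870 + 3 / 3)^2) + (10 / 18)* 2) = -4551846* sqrt(6) / 15172831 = -0.73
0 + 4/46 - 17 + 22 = 117/23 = 5.09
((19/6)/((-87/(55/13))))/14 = -0.01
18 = 18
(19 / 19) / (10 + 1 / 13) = 13 / 131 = 0.10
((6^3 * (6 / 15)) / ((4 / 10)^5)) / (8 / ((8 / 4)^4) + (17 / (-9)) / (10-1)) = 1366875 / 47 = 29082.45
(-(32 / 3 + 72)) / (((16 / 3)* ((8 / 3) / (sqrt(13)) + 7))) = -25389 / 11338 + 372* sqrt(13) / 5669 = -2.00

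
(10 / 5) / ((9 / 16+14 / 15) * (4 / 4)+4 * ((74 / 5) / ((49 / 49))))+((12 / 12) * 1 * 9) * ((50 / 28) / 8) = 475905 / 233072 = 2.04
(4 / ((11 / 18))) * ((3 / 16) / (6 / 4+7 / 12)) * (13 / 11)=2106 / 3025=0.70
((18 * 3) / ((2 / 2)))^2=2916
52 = 52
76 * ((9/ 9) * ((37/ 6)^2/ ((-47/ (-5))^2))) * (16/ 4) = 2601100/ 19881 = 130.83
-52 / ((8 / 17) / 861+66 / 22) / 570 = -126854 / 4172305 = -0.03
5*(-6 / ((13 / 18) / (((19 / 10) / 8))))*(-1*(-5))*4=-2565 / 13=-197.31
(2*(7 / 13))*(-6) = -84 / 13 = -6.46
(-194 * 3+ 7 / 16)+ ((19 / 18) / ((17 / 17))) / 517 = -43296013 / 74448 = -581.56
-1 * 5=-5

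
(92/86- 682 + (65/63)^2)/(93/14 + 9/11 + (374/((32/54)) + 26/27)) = -10210696760/9605192037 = -1.06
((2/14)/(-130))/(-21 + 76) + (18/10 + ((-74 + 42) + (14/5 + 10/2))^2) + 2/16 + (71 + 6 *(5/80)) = 16489973/25025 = 658.94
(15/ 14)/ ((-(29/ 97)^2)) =-141135/ 11774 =-11.99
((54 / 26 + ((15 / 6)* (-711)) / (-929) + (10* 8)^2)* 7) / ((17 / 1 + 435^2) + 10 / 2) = 0.24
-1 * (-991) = 991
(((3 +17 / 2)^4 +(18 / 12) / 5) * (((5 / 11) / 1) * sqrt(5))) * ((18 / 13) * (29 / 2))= 28092213 * sqrt(5) / 176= 356909.65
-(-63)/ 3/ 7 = 3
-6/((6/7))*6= -42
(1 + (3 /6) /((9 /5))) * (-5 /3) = -115 /54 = -2.13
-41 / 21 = -1.95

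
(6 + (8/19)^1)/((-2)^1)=-61/19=-3.21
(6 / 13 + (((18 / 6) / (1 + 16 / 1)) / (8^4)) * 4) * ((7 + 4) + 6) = 104487 / 13312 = 7.85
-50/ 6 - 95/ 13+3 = -493/ 39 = -12.64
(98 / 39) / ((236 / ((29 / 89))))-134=-54882031 / 409578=-134.00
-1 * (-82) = 82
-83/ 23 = -3.61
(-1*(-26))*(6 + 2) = 208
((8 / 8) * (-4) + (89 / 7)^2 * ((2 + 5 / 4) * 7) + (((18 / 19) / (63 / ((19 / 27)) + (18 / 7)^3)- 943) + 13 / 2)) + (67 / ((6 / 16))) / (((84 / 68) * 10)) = 29715573049 / 10799460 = 2751.58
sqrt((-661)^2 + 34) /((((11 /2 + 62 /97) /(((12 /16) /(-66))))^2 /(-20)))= -47045* sqrt(436955) /686544804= -0.05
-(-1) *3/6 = 1/2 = 0.50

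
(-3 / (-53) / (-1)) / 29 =-3 / 1537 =-0.00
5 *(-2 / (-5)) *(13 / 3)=26 / 3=8.67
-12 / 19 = -0.63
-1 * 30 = -30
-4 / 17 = -0.24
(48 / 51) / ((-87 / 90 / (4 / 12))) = -0.32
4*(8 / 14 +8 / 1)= 34.29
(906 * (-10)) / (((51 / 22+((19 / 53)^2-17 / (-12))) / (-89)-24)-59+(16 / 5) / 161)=240679862715600 / 2205528971113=109.13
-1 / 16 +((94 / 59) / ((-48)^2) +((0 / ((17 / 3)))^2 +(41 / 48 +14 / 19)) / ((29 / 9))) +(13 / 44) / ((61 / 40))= 15723175943 / 25129196928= 0.63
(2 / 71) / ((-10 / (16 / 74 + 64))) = -2376 / 13135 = -0.18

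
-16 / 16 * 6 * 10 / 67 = -60 / 67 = -0.90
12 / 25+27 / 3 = 237 / 25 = 9.48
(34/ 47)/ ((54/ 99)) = 187/ 141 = 1.33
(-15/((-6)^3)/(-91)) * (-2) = 5/3276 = 0.00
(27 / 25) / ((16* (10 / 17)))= 459 / 4000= 0.11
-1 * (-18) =18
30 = 30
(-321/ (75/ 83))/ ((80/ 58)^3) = -216598709/ 1600000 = -135.37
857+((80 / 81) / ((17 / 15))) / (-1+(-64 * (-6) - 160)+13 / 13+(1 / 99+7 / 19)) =2305860649 / 2690607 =857.00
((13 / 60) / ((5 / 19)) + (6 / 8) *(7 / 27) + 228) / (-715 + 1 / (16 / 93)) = -824464 / 2553075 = -0.32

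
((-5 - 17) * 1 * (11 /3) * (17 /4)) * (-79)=162503 /6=27083.83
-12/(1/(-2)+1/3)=72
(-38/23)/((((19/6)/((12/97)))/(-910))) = 131040/2231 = 58.74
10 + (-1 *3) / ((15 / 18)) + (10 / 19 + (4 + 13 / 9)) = 10577 / 855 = 12.37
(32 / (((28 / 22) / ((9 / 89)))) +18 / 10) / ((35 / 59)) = 7.32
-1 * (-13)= 13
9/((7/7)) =9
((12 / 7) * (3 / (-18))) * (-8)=16 / 7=2.29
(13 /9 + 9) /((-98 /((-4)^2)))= -752 /441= -1.71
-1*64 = -64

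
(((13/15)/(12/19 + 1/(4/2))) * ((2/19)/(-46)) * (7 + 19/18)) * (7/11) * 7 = -18473/293733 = -0.06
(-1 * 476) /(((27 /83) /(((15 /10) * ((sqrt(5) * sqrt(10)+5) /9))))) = -98770 * sqrt(2) /81-98770 /81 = -2943.85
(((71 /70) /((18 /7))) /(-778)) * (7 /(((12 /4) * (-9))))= 497 /3781080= 0.00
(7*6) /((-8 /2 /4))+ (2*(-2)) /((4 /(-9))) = -33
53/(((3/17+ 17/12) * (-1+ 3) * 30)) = 901/1625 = 0.55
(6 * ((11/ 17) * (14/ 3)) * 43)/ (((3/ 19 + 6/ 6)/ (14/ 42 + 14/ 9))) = 11438/ 9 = 1270.89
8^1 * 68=544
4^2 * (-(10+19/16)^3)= -5735339/256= -22403.67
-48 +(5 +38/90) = -1916/45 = -42.58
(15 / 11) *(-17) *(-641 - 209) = 216750 / 11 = 19704.55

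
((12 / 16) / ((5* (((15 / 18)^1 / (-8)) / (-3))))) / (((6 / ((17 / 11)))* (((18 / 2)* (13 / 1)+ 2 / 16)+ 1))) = 272 / 28875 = 0.01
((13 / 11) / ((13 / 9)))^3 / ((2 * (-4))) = -729 / 10648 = -0.07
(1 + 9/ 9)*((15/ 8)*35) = 525/ 4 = 131.25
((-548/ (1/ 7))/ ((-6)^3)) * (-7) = -6713/ 54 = -124.31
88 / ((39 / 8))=704 / 39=18.05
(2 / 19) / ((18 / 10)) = 0.06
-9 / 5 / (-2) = 9 / 10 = 0.90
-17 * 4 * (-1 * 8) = 544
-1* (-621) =621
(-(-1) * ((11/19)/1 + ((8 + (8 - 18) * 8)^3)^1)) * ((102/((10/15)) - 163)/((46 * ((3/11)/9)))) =1170130665/437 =2677644.54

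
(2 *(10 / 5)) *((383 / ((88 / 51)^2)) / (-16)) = -996183 / 30976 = -32.16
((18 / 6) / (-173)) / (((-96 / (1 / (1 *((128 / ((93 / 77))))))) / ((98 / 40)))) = 0.00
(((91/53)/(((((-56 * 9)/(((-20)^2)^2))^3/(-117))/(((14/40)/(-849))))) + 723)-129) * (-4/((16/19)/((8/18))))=1284112056907486/229619691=5592342.94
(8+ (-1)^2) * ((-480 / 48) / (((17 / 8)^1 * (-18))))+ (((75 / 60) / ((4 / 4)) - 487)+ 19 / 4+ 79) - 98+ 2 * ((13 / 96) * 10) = -201935 / 408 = -494.94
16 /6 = 8 /3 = 2.67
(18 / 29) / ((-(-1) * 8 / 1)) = 9 / 116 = 0.08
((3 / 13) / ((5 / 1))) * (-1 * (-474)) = 1422 / 65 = 21.88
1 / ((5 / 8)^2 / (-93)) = -5952 / 25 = -238.08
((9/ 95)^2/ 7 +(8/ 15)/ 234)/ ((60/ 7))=78971/ 190066500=0.00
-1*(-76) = 76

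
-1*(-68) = 68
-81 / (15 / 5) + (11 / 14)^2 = -5171 / 196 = -26.38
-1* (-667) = 667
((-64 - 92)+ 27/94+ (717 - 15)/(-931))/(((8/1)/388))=-1328224395/175028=-7588.64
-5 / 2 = -2.50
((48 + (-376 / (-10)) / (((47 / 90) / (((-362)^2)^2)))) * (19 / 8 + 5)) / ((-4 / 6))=-13677920094555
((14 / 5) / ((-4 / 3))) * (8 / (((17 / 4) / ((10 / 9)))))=-224 / 51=-4.39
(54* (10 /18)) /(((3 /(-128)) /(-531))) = 679680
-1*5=-5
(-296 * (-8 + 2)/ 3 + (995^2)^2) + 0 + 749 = 980149501966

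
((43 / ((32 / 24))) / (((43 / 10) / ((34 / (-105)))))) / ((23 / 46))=-34 / 7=-4.86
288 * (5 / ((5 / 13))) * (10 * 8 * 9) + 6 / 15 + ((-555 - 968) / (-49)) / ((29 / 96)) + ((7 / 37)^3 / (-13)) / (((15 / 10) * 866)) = 16383501867190876487 / 6077455084155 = 2695783.29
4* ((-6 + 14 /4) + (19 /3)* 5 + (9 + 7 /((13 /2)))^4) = 3543995402 /85683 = 41361.71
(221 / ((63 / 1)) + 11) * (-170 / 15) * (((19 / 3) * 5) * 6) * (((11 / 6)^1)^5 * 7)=-118864495805 / 26244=-4529206.52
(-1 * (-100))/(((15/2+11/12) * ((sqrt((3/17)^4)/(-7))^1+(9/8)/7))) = 6473600/85143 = 76.03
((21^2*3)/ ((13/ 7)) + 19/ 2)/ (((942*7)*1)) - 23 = -3924443/ 171444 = -22.89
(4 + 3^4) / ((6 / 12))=170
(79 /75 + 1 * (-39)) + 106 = 5104 /75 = 68.05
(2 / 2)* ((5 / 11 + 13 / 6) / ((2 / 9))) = 519 / 44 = 11.80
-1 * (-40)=40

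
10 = 10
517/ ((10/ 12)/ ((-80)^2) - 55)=-3970560/ 422399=-9.40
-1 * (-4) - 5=-1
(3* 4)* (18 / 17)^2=3888 / 289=13.45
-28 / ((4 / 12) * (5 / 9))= -756 / 5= -151.20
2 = 2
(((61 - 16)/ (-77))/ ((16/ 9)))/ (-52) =405/ 64064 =0.01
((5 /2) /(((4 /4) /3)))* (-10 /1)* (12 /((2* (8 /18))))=-1012.50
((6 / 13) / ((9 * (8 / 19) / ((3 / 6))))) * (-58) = -3.53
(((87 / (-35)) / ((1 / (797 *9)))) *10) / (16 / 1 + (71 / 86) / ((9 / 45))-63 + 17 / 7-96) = 107336772 / 82139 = 1306.77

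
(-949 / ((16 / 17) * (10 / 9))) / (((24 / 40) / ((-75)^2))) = -8507636.72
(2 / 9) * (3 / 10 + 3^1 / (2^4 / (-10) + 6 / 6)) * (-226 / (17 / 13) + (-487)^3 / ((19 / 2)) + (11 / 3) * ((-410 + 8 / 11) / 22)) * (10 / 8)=6090966464755 / 383724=15873300.77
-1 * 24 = -24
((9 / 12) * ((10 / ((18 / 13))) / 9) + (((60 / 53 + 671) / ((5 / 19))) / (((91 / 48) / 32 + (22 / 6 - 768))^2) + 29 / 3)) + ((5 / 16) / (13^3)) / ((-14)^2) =697893523172814750705143 / 67935449299102421400000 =10.27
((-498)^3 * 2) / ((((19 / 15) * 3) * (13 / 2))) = -2470119840 / 247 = -10000485.18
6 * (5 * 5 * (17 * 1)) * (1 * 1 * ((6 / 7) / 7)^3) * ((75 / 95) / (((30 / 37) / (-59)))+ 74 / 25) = -570221208 / 2235331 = -255.09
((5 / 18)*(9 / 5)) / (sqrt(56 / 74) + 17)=629 / 21330 - sqrt(259) / 10665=0.03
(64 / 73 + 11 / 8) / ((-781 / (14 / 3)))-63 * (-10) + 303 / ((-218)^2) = 1280217661223 / 2032114359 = 629.99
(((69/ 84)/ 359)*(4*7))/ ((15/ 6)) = 46/ 1795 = 0.03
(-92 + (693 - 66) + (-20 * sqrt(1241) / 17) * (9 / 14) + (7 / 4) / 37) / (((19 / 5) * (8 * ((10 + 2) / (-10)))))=-1979675 / 134976 + 375 * sqrt(1241) / 18088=-13.94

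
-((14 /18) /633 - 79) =79.00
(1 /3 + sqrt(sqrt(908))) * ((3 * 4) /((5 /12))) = 48 /5 + 144 * sqrt(2) * 227^(1 /4) /5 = 167.69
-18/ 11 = -1.64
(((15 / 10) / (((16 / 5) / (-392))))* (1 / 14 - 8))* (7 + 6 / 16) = 687645 / 64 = 10744.45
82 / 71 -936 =-66374 / 71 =-934.85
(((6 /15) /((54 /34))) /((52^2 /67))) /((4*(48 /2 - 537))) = -1139 /374531040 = -0.00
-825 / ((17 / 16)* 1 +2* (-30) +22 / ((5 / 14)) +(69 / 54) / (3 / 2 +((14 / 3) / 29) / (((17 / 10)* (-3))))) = -78186000 / 334793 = -233.54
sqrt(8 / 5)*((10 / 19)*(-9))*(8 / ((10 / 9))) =-1296*sqrt(10) / 95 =-43.14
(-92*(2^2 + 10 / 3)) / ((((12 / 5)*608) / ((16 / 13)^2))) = -0.70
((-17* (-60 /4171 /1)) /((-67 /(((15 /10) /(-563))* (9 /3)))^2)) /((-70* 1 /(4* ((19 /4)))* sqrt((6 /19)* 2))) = -26163* sqrt(57) /166174590142708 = -0.00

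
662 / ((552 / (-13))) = -4303 / 276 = -15.59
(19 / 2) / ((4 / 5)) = 95 / 8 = 11.88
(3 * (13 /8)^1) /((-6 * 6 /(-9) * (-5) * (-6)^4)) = -13 /69120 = -0.00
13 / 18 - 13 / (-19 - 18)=715 / 666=1.07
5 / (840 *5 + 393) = 5 / 4593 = 0.00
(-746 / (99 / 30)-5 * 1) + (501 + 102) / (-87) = -227758 / 957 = -237.99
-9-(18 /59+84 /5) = -7701 /295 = -26.11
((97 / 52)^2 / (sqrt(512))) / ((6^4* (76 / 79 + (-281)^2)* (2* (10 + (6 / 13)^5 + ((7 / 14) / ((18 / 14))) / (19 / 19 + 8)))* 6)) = 1633054267* sqrt(2) / 185607370796575211520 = 0.00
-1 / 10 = -0.10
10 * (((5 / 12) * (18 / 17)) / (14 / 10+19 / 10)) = 250 / 187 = 1.34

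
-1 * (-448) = 448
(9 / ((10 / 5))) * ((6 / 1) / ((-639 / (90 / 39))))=-0.10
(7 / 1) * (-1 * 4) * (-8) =224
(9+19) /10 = 14 /5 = 2.80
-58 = -58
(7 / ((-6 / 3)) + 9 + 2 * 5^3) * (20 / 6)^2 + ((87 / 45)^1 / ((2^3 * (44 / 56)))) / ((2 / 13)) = 11249917 / 3960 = 2840.89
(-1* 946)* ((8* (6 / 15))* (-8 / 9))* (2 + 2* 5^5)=252347392 / 15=16823159.47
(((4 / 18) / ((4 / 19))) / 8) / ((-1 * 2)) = -19 / 288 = -0.07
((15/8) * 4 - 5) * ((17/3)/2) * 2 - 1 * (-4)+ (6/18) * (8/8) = 37/2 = 18.50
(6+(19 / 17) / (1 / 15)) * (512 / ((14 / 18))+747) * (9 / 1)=34262271 / 119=287918.24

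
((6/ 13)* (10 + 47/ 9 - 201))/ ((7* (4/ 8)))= -6688/ 273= -24.50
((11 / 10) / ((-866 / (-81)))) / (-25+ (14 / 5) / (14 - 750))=-0.00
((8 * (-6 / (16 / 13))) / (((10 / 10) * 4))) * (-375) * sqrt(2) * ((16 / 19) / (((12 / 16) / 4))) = 312000 * sqrt(2) / 19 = 23222.88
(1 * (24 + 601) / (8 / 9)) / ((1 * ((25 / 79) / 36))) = 159975 / 2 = 79987.50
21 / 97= 0.22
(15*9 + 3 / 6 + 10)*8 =1164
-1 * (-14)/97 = 14/97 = 0.14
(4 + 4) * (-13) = -104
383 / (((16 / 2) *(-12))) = -383 / 96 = -3.99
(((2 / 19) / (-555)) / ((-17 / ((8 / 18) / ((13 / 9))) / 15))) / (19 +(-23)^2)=2 / 21284731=0.00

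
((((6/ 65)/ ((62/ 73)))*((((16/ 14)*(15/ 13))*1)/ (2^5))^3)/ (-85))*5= -147825/ 330413754944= -0.00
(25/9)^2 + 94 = 8239/81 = 101.72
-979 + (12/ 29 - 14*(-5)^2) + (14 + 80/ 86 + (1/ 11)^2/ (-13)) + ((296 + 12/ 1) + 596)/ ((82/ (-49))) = -149091893312/ 80422771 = -1853.85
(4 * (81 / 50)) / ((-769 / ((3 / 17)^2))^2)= 13122 / 1234776552025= 0.00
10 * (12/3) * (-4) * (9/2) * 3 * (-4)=8640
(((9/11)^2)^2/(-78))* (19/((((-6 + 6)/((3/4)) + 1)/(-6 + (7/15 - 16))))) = 4473873/1903330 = 2.35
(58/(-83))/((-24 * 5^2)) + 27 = 672329/24900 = 27.00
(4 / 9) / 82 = 0.01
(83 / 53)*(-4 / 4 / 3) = -83 / 159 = -0.52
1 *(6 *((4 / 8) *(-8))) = -24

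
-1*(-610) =610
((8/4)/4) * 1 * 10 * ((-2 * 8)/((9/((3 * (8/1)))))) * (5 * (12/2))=-6400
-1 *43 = -43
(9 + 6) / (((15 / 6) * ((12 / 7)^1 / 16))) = 56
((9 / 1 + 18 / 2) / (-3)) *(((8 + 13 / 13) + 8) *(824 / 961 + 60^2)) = -352963248 / 961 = -367287.46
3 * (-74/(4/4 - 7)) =37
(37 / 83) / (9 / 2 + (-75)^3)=-74 / 70030503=-0.00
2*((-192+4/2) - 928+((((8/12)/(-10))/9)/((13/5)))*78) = -2236.44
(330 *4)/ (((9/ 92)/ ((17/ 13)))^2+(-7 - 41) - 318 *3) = -1076282240/ 816991501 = -1.32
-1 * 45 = -45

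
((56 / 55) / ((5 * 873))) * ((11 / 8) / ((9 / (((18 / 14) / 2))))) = 1 / 43650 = 0.00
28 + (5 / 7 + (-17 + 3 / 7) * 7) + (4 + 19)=-64.29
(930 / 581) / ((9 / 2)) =0.36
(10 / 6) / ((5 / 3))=1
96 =96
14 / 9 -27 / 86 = 961 / 774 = 1.24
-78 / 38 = -39 / 19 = -2.05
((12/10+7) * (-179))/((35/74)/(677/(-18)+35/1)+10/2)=-12762521/41900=-304.59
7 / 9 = 0.78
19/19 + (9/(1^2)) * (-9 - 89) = -881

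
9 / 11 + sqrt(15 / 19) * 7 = 9 / 11 + 7 * sqrt(285) / 19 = 7.04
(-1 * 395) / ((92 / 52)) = -5135 / 23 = -223.26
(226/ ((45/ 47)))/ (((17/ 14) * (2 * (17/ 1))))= 5.72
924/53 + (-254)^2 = 3420272/53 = 64533.43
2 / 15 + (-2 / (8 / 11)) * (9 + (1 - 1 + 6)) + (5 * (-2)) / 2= -2767 / 60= -46.12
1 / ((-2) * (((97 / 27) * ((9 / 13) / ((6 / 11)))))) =-117 / 1067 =-0.11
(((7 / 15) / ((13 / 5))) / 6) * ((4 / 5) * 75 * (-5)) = -8.97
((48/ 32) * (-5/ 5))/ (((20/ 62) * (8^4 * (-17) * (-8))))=-93/ 11141120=-0.00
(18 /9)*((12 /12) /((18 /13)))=13 /9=1.44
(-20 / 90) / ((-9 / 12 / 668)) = 5344 / 27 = 197.93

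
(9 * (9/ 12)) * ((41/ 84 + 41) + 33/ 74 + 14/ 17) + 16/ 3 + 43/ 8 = 63259895/ 211344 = 299.32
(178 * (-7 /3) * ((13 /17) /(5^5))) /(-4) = 8099 /318750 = 0.03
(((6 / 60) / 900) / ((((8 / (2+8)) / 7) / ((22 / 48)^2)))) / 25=847 / 103680000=0.00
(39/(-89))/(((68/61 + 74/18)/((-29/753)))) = 206973/64090591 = 0.00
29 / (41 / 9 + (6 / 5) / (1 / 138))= 1305 / 7657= 0.17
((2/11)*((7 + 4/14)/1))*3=306/77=3.97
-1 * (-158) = 158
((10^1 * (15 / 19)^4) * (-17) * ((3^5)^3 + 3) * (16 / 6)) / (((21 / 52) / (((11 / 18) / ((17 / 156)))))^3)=-6765920888840.90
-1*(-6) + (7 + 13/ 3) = 52/ 3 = 17.33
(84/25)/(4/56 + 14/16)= 4704/1325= 3.55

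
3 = 3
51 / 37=1.38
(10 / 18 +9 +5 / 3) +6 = 17.22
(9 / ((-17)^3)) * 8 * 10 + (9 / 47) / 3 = -19101 / 230911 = -0.08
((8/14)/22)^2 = 4/5929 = 0.00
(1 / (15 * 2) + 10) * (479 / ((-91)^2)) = 20597 / 35490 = 0.58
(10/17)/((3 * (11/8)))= 80/561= 0.14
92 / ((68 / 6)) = 138 / 17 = 8.12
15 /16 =0.94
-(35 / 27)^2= -1225 / 729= -1.68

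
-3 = -3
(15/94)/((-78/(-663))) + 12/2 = 1383/188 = 7.36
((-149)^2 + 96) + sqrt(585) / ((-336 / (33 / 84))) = 22297-11*sqrt(65) / 3136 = 22296.97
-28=-28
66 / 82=33 / 41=0.80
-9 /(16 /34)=-19.12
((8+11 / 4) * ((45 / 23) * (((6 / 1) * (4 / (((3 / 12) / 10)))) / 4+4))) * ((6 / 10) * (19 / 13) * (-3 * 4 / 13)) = -16147188 / 3887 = -4154.15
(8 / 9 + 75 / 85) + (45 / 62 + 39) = 41.50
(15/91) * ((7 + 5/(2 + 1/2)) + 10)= 285/91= 3.13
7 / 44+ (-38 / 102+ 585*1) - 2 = 1307773 / 2244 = 582.79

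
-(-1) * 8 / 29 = 8 / 29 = 0.28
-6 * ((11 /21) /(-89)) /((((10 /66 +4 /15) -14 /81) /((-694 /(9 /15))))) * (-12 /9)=151153200 /680939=221.98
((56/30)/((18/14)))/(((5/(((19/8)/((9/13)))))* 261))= 12103/3171150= 0.00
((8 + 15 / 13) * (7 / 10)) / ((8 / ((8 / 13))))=833 / 1690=0.49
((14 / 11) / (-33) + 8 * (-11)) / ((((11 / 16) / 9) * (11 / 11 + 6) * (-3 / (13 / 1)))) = 6647264 / 9317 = 713.46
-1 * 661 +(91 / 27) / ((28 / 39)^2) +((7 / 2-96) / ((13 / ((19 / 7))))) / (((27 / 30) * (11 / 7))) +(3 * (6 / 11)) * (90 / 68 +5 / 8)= -1629372947 / 2450448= -664.93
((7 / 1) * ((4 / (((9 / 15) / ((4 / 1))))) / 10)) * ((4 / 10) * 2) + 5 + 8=419 / 15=27.93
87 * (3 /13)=261 /13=20.08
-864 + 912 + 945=993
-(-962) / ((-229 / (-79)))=75998 / 229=331.87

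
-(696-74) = -622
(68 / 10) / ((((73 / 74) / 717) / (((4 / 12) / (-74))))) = -8126 / 365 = -22.26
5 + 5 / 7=40 / 7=5.71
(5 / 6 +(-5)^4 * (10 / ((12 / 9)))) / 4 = 14065 / 12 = 1172.08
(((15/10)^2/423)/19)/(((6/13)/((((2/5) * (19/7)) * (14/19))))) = 13/26790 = 0.00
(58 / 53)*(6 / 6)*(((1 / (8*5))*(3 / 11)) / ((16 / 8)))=87 / 23320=0.00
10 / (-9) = -10 / 9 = -1.11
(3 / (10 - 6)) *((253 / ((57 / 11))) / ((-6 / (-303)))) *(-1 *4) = -281083 / 38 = -7396.92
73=73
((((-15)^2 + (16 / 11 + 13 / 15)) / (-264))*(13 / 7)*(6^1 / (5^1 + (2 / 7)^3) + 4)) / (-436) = 109101395 / 5726611044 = 0.02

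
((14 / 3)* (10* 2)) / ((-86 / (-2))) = 2.17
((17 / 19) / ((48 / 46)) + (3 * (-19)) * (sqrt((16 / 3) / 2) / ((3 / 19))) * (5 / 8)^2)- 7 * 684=-2182937 / 456- 9025 * sqrt(6) / 96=-5017.42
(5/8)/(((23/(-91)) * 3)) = -455/552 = -0.82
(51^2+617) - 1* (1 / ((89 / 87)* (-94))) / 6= 53843605 / 16732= 3218.00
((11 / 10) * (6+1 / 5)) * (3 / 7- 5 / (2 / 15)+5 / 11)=-174809 / 700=-249.73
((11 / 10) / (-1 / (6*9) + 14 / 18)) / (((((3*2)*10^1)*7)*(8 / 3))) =0.00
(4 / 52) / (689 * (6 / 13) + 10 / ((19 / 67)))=19 / 87256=0.00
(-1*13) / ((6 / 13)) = -169 / 6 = -28.17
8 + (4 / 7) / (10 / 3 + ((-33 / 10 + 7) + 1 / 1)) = 13616 / 1687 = 8.07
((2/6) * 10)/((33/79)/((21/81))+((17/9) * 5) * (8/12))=0.42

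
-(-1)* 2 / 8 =1 / 4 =0.25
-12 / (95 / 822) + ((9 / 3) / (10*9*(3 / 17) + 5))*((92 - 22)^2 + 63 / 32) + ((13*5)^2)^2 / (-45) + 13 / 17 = -13079935853153 / 33023520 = -396079.40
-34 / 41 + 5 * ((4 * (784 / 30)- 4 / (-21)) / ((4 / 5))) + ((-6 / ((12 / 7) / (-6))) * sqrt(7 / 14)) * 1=21 * sqrt(2) / 2 + 562831 / 861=668.54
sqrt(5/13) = sqrt(65)/13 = 0.62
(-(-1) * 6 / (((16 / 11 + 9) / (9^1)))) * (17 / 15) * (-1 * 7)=-23562 / 575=-40.98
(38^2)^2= 2085136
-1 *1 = -1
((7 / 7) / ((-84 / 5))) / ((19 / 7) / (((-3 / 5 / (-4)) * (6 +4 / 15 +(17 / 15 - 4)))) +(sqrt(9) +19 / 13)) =-0.01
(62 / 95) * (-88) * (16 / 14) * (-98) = 611072 / 95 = 6432.34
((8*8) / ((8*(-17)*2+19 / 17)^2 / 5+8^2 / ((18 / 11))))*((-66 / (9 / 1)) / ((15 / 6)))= -2441472 / 191362865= -0.01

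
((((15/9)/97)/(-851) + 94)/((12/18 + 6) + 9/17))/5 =395730233/151473745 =2.61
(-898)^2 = 806404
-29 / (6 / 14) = -203 / 3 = -67.67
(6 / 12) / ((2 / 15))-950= -3785 / 4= -946.25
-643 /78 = -8.24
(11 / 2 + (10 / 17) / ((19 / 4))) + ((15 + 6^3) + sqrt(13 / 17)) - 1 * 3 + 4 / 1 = sqrt(221) / 17 + 153505 / 646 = 238.50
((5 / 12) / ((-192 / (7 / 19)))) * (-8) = 0.01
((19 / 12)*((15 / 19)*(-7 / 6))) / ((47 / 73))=-2555 / 1128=-2.27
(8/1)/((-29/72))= -576/29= -19.86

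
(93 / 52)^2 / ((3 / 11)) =31713 / 2704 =11.73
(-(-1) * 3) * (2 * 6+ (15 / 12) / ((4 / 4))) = 159 / 4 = 39.75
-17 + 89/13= -132/13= -10.15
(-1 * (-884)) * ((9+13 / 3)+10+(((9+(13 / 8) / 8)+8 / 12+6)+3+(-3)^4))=1742585 / 16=108911.56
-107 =-107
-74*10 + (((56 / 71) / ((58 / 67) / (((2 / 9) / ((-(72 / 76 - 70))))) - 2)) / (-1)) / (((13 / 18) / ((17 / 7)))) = -116076026012 / 156857389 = -740.01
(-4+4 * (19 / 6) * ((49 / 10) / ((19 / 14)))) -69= -409 / 15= -27.27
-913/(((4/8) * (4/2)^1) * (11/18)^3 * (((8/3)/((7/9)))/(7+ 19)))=-3670758/121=-30336.84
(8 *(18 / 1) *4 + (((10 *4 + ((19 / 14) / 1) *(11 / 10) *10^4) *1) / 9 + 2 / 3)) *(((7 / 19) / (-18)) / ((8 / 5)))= -352775 / 12312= -28.65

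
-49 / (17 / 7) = -343 / 17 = -20.18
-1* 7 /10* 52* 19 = -3458 /5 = -691.60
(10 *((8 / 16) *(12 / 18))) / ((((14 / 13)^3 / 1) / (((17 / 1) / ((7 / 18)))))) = 560235 / 4802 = 116.67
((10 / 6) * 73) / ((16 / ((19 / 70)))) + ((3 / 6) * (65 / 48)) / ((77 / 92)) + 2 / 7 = 7783 / 2464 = 3.16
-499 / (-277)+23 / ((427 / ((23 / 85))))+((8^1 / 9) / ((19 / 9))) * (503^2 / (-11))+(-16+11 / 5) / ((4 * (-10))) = -813796089484717 / 84049057400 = -9682.39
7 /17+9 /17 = 16 /17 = 0.94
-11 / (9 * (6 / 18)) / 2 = -11 / 6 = -1.83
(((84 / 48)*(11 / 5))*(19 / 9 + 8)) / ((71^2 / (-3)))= -7007 / 302460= -0.02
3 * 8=24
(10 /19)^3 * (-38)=-2000 /361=-5.54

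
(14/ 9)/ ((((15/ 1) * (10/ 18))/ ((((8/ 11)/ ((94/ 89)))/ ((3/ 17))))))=84728/ 116325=0.73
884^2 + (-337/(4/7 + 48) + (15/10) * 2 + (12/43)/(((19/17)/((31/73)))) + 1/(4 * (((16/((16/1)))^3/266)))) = 15847588654511/20277940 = 781518.67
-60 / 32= -15 / 8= -1.88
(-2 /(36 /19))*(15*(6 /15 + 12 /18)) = -16.89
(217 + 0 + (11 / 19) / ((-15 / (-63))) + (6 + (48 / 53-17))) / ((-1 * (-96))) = 2.18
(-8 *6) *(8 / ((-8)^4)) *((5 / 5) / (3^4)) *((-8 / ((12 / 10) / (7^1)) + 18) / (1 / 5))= 215 / 1296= 0.17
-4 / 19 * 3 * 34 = -408 / 19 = -21.47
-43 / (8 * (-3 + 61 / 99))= 4257 / 1888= 2.25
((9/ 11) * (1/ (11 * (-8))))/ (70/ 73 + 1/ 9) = -5913/ 680504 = -0.01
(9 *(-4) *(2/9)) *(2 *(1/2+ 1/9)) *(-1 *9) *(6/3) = 176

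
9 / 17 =0.53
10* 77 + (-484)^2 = 235026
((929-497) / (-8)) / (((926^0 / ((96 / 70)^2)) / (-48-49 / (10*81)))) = 29897472 / 6125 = 4881.22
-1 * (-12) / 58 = 6 / 29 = 0.21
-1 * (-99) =99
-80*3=-240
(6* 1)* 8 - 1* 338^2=-114196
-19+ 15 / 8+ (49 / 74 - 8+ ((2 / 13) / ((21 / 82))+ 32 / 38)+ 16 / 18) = -101937137 / 4606056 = -22.13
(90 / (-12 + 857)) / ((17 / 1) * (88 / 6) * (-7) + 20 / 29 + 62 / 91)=-0.00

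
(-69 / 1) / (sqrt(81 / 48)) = -92 *sqrt(3) / 3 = -53.12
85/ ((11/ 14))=1190/ 11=108.18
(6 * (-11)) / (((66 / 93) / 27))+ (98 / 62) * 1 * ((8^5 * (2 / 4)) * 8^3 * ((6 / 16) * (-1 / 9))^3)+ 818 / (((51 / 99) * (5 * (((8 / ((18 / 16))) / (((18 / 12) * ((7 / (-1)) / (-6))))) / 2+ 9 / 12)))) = -167372320499 / 49872645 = -3355.99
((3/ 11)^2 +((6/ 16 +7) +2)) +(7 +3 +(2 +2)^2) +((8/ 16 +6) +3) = 44.95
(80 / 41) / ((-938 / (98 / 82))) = -280 / 112627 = -0.00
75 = 75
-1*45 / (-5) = 9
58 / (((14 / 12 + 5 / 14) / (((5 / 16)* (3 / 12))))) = 3045 / 1024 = 2.97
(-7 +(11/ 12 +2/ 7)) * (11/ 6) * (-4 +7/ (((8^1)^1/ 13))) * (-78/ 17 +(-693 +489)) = 62264411/ 3808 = 16350.95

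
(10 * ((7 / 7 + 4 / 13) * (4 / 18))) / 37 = 0.08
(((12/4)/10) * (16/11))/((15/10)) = 16/55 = 0.29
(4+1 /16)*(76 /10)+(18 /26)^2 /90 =208751 /6760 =30.88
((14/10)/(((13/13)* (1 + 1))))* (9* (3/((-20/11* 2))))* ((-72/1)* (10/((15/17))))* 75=318087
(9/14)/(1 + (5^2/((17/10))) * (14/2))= 51/8246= 0.01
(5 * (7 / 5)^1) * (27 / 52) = 189 / 52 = 3.63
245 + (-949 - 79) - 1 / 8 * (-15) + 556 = -1801 / 8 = -225.12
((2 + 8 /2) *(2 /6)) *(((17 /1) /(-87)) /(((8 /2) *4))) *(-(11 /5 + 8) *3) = 867 /1160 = 0.75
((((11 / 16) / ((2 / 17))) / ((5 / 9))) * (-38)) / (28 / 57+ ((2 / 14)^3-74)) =625182327 / 114969040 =5.44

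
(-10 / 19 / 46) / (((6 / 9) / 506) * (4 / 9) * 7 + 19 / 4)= -5940 / 2468119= -0.00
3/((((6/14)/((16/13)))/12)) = 1344/13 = 103.38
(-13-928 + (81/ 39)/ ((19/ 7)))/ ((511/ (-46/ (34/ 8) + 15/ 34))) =40990007/ 2145689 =19.10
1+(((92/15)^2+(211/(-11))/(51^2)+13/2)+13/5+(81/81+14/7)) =72543767/1430550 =50.71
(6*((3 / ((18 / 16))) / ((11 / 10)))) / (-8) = -20 / 11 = -1.82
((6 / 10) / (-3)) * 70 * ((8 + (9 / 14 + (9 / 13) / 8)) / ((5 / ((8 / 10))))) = -19.55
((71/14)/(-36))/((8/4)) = -71/1008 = -0.07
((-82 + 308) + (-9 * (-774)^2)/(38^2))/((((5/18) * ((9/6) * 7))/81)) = -35167932/361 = -97418.09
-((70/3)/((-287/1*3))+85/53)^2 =-2.49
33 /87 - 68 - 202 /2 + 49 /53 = -257749 /1537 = -167.70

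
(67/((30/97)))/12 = 6499/360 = 18.05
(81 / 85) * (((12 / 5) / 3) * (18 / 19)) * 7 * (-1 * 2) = -81648 / 8075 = -10.11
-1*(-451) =451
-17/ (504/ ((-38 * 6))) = 323/ 42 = 7.69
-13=-13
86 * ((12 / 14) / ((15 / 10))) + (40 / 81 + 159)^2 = 25487.42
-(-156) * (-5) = -780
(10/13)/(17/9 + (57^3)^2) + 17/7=34107816791324/14044395149239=2.43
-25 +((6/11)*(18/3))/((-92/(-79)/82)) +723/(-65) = 194.32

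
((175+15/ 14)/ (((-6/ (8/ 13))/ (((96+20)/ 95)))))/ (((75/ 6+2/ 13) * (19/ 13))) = -2973776/ 2494149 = -1.19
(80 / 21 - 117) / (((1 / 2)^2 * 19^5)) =-0.00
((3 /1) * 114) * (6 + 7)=4446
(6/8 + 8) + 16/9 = 379/36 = 10.53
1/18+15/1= 271/18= 15.06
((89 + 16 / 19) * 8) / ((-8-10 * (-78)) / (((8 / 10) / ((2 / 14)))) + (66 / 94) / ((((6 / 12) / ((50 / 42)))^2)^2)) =41608043064 / 9286870445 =4.48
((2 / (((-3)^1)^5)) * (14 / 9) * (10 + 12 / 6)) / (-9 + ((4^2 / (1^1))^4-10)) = -112 / 47761893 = -0.00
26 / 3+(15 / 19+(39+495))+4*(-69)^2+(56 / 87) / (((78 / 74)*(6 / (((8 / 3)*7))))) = 11365803119 / 580203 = 19589.36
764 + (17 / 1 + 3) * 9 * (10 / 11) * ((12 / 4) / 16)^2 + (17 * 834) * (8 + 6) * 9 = 629093609 / 352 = 1787197.75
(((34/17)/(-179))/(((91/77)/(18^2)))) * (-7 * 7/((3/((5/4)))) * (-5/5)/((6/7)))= -169785/2327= -72.96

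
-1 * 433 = -433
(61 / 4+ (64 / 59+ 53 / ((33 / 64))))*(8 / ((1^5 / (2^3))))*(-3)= -14843632 / 649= -22871.54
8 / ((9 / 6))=16 / 3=5.33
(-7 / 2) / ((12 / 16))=-14 / 3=-4.67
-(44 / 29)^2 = -1936 / 841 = -2.30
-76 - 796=-872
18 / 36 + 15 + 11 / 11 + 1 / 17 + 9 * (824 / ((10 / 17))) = 2146039 / 170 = 12623.76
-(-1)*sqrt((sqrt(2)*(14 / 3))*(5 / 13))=sqrt(1365)*2^(3 / 4) / 39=1.59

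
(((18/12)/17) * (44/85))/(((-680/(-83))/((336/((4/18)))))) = 1035342/122825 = 8.43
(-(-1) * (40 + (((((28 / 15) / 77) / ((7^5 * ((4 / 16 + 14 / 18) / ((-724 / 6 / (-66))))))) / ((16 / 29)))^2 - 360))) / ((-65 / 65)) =407649660848160359999 / 1273905190150587225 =320.00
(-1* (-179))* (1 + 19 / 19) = 358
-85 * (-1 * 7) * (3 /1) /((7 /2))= 510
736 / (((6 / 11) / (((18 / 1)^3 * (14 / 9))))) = 12241152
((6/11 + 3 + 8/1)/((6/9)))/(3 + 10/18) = 4.87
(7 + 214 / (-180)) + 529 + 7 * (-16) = 38053 / 90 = 422.81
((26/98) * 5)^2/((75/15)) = 845/2401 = 0.35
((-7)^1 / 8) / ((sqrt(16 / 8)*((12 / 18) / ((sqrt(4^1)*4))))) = -21*sqrt(2) / 4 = -7.42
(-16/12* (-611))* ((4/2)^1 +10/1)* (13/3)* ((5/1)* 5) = 1059066.67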